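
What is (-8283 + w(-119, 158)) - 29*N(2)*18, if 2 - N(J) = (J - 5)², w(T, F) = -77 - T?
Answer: -4587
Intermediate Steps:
N(J) = 2 - (-5 + J)² (N(J) = 2 - (J - 5)² = 2 - (-5 + J)²)
(-8283 + w(-119, 158)) - 29*N(2)*18 = (-8283 + (-77 - 1*(-119))) - 29*(2 - (-5 + 2)²)*18 = (-8283 + (-77 + 119)) - 29*(2 - 1*(-3)²)*18 = (-8283 + 42) - 29*(2 - 1*9)*18 = -8241 - 29*(2 - 9)*18 = -8241 - 29*(-7)*18 = -8241 + 203*18 = -8241 + 3654 = -4587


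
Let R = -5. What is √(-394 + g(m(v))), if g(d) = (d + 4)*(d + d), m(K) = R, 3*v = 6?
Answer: 8*I*√6 ≈ 19.596*I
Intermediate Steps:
v = 2 (v = (⅓)*6 = 2)
m(K) = -5
g(d) = 2*d*(4 + d) (g(d) = (4 + d)*(2*d) = 2*d*(4 + d))
√(-394 + g(m(v))) = √(-394 + 2*(-5)*(4 - 5)) = √(-394 + 2*(-5)*(-1)) = √(-394 + 10) = √(-384) = 8*I*√6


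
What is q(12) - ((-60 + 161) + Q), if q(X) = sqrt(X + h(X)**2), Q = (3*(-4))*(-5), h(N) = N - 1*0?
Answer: -161 + 2*sqrt(39) ≈ -148.51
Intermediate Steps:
h(N) = N (h(N) = N + 0 = N)
Q = 60 (Q = -12*(-5) = 60)
q(X) = sqrt(X + X**2)
q(12) - ((-60 + 161) + Q) = sqrt(12*(1 + 12)) - ((-60 + 161) + 60) = sqrt(12*13) - (101 + 60) = sqrt(156) - 1*161 = 2*sqrt(39) - 161 = -161 + 2*sqrt(39)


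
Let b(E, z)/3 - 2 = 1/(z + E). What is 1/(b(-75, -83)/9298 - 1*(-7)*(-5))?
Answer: -1469084/51416995 ≈ -0.028572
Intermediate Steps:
b(E, z) = 6 + 3/(E + z) (b(E, z) = 6 + 3/(z + E) = 6 + 3/(E + z))
1/(b(-75, -83)/9298 - 1*(-7)*(-5)) = 1/((3*(1 + 2*(-75) + 2*(-83))/(-75 - 83))/9298 - 1*(-7)*(-5)) = 1/((3*(1 - 150 - 166)/(-158))*(1/9298) + 7*(-5)) = 1/((3*(-1/158)*(-315))*(1/9298) - 35) = 1/((945/158)*(1/9298) - 35) = 1/(945/1469084 - 35) = 1/(-51416995/1469084) = -1469084/51416995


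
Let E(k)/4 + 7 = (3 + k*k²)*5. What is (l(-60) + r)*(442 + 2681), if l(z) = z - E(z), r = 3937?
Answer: 13503367935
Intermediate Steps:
E(k) = 32 + 20*k³ (E(k) = -28 + 4*((3 + k*k²)*5) = -28 + 4*((3 + k³)*5) = -28 + 4*(15 + 5*k³) = -28 + (60 + 20*k³) = 32 + 20*k³)
l(z) = -32 + z - 20*z³ (l(z) = z - (32 + 20*z³) = z + (-32 - 20*z³) = -32 + z - 20*z³)
(l(-60) + r)*(442 + 2681) = ((-32 - 60 - 20*(-60)³) + 3937)*(442 + 2681) = ((-32 - 60 - 20*(-216000)) + 3937)*3123 = ((-32 - 60 + 4320000) + 3937)*3123 = (4319908 + 3937)*3123 = 4323845*3123 = 13503367935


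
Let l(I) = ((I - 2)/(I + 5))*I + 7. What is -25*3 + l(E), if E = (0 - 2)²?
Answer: -604/9 ≈ -67.111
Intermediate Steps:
E = 4 (E = (-2)² = 4)
l(I) = 7 + I*(-2 + I)/(5 + I) (l(I) = ((-2 + I)/(5 + I))*I + 7 = I*(-2 + I)/(5 + I) + 7 = 7 + I*(-2 + I)/(5 + I))
-25*3 + l(E) = -25*3 + (35 + 4² + 5*4)/(5 + 4) = -75 + (35 + 16 + 20)/9 = -75 + (⅑)*71 = -75 + 71/9 = -604/9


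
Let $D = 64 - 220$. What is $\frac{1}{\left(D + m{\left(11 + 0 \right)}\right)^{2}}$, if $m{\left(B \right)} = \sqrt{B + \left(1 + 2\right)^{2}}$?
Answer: $\frac{1}{4 \left(78 - \sqrt{5}\right)^{2}} \approx 4.3553 \cdot 10^{-5}$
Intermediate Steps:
$D = -156$ ($D = 64 - 220 = -156$)
$m{\left(B \right)} = \sqrt{9 + B}$ ($m{\left(B \right)} = \sqrt{B + 3^{2}} = \sqrt{B + 9} = \sqrt{9 + B}$)
$\frac{1}{\left(D + m{\left(11 + 0 \right)}\right)^{2}} = \frac{1}{\left(-156 + \sqrt{9 + \left(11 + 0\right)}\right)^{2}} = \frac{1}{\left(-156 + \sqrt{9 + 11}\right)^{2}} = \frac{1}{\left(-156 + \sqrt{20}\right)^{2}} = \frac{1}{\left(-156 + 2 \sqrt{5}\right)^{2}}$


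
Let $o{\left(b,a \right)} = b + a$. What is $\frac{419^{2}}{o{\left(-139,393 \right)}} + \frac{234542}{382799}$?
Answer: $\frac{67264148907}{97230946} \approx 691.8$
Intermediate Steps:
$o{\left(b,a \right)} = a + b$
$\frac{419^{2}}{o{\left(-139,393 \right)}} + \frac{234542}{382799} = \frac{419^{2}}{393 - 139} + \frac{234542}{382799} = \frac{175561}{254} + 234542 \cdot \frac{1}{382799} = 175561 \cdot \frac{1}{254} + \frac{234542}{382799} = \frac{175561}{254} + \frac{234542}{382799} = \frac{67264148907}{97230946}$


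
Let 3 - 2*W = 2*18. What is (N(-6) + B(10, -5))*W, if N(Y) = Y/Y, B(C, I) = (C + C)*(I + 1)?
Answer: 2607/2 ≈ 1303.5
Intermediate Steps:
B(C, I) = 2*C*(1 + I) (B(C, I) = (2*C)*(1 + I) = 2*C*(1 + I))
W = -33/2 (W = 3/2 - 18 = -33/2 ≈ -16.500)
N(Y) = 1
(N(-6) + B(10, -5))*W = (1 + 2*10*(1 - 5))*(-33/2) = (1 + 2*10*(-4))*(-33/2) = (1 - 80)*(-33/2) = -79*(-33/2) = 2607/2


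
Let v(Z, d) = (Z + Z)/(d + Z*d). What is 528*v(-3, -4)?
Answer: -396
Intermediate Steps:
v(Z, d) = 2*Z/(d + Z*d) (v(Z, d) = (2*Z)/(d + Z*d) = 2*Z/(d + Z*d))
528*v(-3, -4) = 528*(2*(-3)/(-4*(1 - 3))) = 528*(2*(-3)*(-¼)/(-2)) = 528*(2*(-3)*(-¼)*(-½)) = 528*(-¾) = -396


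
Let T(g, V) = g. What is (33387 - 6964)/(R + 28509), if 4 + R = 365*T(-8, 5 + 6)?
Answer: 26423/25585 ≈ 1.0328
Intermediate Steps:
R = -2924 (R = -4 + 365*(-8) = -4 - 2920 = -2924)
(33387 - 6964)/(R + 28509) = (33387 - 6964)/(-2924 + 28509) = 26423/25585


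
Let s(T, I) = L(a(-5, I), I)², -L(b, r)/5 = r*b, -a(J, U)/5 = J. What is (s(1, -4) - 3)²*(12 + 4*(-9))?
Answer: -1499964000216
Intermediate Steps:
a(J, U) = -5*J
L(b, r) = -5*b*r (L(b, r) = -5*r*b = -5*b*r)
s(T, I) = 15625*I² (s(T, I) = (-5*(-5*(-5))*I)² = (-5*25*I)² = (-125*I)² = 15625*I²)
(s(1, -4) - 3)²*(12 + 4*(-9)) = (15625*(-4)² - 3)²*(12 + 4*(-9)) = (15625*16 - 3)²*(12 - 36) = (250000 - 3)²*(-24) = 249997²*(-24) = 62498500009*(-24) = -1499964000216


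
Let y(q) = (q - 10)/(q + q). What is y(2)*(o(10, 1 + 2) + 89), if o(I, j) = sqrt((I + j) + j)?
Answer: -186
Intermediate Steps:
y(q) = (-10 + q)/(2*q) (y(q) = (-10 + q)/((2*q)) = (-10 + q)*(1/(2*q)) = (-10 + q)/(2*q))
o(I, j) = sqrt(I + 2*j)
y(2)*(o(10, 1 + 2) + 89) = ((1/2)*(-10 + 2)/2)*(sqrt(10 + 2*(1 + 2)) + 89) = ((1/2)*(1/2)*(-8))*(sqrt(10 + 2*3) + 89) = -2*(sqrt(10 + 6) + 89) = -2*(sqrt(16) + 89) = -2*(4 + 89) = -2*93 = -186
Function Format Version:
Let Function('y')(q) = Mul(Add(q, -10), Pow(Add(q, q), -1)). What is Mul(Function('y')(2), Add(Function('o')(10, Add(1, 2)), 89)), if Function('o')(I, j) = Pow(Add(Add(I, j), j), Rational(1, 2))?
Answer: -186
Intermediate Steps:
Function('y')(q) = Mul(Rational(1, 2), Pow(q, -1), Add(-10, q)) (Function('y')(q) = Mul(Add(-10, q), Pow(Mul(2, q), -1)) = Mul(Add(-10, q), Mul(Rational(1, 2), Pow(q, -1))) = Mul(Rational(1, 2), Pow(q, -1), Add(-10, q)))
Function('o')(I, j) = Pow(Add(I, Mul(2, j)), Rational(1, 2))
Mul(Function('y')(2), Add(Function('o')(10, Add(1, 2)), 89)) = Mul(Mul(Rational(1, 2), Pow(2, -1), Add(-10, 2)), Add(Pow(Add(10, Mul(2, Add(1, 2))), Rational(1, 2)), 89)) = Mul(Mul(Rational(1, 2), Rational(1, 2), -8), Add(Pow(Add(10, Mul(2, 3)), Rational(1, 2)), 89)) = Mul(-2, Add(Pow(Add(10, 6), Rational(1, 2)), 89)) = Mul(-2, Add(Pow(16, Rational(1, 2)), 89)) = Mul(-2, Add(4, 89)) = Mul(-2, 93) = -186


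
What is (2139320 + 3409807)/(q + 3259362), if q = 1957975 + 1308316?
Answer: 5549127/6525653 ≈ 0.85036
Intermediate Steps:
q = 3266291
(2139320 + 3409807)/(q + 3259362) = (2139320 + 3409807)/(3266291 + 3259362) = 5549127/6525653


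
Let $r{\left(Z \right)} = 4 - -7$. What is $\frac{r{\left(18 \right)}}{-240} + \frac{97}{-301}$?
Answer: $- \frac{26591}{72240} \approx -0.36809$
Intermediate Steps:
$r{\left(Z \right)} = 11$ ($r{\left(Z \right)} = 4 + 7 = 11$)
$\frac{r{\left(18 \right)}}{-240} + \frac{97}{-301} = \frac{11}{-240} + \frac{97}{-301} = 11 \left(- \frac{1}{240}\right) + 97 \left(- \frac{1}{301}\right) = - \frac{11}{240} - \frac{97}{301} = - \frac{26591}{72240}$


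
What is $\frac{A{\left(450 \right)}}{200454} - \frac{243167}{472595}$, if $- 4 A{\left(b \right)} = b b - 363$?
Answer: $- \frac{96834708929}{126311410840} \approx -0.76663$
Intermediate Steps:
$A{\left(b \right)} = \frac{363}{4} - \frac{b^{2}}{4}$ ($A{\left(b \right)} = - \frac{b b - 363}{4} = - \frac{b^{2} - 363}{4} = - \frac{-363 + b^{2}}{4} = \frac{363}{4} - \frac{b^{2}}{4}$)
$\frac{A{\left(450 \right)}}{200454} - \frac{243167}{472595} = \frac{\frac{363}{4} - \frac{450^{2}}{4}}{200454} - \frac{243167}{472595} = \left(\frac{363}{4} - 50625\right) \frac{1}{200454} - \frac{243167}{472595} = \left(- \frac{202137}{4}\right) \frac{1}{200454} - \frac{243167}{472595} = - \frac{67379}{267272} - \frac{243167}{472595} = - \frac{96834708929}{126311410840}$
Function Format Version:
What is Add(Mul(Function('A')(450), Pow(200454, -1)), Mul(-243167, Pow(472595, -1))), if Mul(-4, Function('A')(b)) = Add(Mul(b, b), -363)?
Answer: Rational(-96834708929, 126311410840) ≈ -0.76663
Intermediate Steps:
Function('A')(b) = Add(Rational(363, 4), Mul(Rational(-1, 4), Pow(b, 2))) (Function('A')(b) = Mul(Rational(-1, 4), Add(Mul(b, b), -363)) = Mul(Rational(-1, 4), Add(Pow(b, 2), -363)) = Mul(Rational(-1, 4), Add(-363, Pow(b, 2))) = Add(Rational(363, 4), Mul(Rational(-1, 4), Pow(b, 2))))
Add(Mul(Function('A')(450), Pow(200454, -1)), Mul(-243167, Pow(472595, -1))) = Add(Mul(Add(Rational(363, 4), Mul(Rational(-1, 4), Pow(450, 2))), Pow(200454, -1)), Mul(-243167, Pow(472595, -1))) = Add(Mul(Add(Rational(363, 4), Mul(Rational(-1, 4), 202500)), Rational(1, 200454)), Mul(-243167, Rational(1, 472595))) = Add(Mul(Add(Rational(363, 4), -50625), Rational(1, 200454)), Rational(-243167, 472595)) = Add(Mul(Rational(-202137, 4), Rational(1, 200454)), Rational(-243167, 472595)) = Add(Rational(-67379, 267272), Rational(-243167, 472595)) = Rational(-96834708929, 126311410840)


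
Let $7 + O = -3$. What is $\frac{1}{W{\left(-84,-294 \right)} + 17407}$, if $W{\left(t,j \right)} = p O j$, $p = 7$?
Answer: $\frac{1}{37987} \approx 2.6325 \cdot 10^{-5}$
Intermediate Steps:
$O = -10$ ($O = -7 - 3 = -10$)
$W{\left(t,j \right)} = - 70 j$ ($W{\left(t,j \right)} = 7 \left(-10\right) j = - 70 j$)
$\frac{1}{W{\left(-84,-294 \right)} + 17407} = \frac{1}{\left(-70\right) \left(-294\right) + 17407} = \frac{1}{20580 + 17407} = \frac{1}{37987}$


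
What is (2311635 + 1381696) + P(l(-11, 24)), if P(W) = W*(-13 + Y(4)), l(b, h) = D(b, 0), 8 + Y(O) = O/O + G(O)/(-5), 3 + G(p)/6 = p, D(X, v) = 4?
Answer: 18466231/5 ≈ 3.6932e+6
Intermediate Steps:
G(p) = -18 + 6*p
Y(O) = -17/5 - 6*O/5 (Y(O) = -8 + (O/O + (-18 + 6*O)/(-5)) = -8 + (1 + (-18 + 6*O)*(-⅕)) = -8 + (1 + (18/5 - 6*O/5)) = -8 + (23/5 - 6*O/5) = -17/5 - 6*O/5)
l(b, h) = 4
P(W) = -106*W/5 (P(W) = W*(-13 + (-17/5 - 6/5*4)) = W*(-13 + (-17/5 - 24/5)) = W*(-13 - 41/5) = W*(-106/5) = -106*W/5)
(2311635 + 1381696) + P(l(-11, 24)) = (2311635 + 1381696) - 106/5*4 = 3693331 - 424/5 = 18466231/5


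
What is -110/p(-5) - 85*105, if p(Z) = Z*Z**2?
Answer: -223103/25 ≈ -8924.1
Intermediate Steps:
p(Z) = Z**3
-110/p(-5) - 85*105 = -110/((-5)**3) - 85*105 = -110/(-125) - 8925 = -110*(-1/125) - 8925 = 22/25 - 8925 = -223103/25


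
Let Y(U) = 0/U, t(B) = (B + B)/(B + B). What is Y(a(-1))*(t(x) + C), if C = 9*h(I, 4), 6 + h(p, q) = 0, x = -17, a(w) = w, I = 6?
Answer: 0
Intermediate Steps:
h(p, q) = -6 (h(p, q) = -6 + 0 = -6)
C = -54 (C = 9*(-6) = -54)
t(B) = 1 (t(B) = (2*B)/((2*B)) = (2*B)*(1/(2*B)) = 1)
Y(U) = 0
Y(a(-1))*(t(x) + C) = 0*(1 - 54) = 0*(-53) = 0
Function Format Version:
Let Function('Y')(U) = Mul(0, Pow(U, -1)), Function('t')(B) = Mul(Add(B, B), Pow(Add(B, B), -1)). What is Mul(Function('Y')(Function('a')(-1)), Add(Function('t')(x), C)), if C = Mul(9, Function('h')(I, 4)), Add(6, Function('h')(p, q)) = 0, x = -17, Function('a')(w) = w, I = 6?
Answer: 0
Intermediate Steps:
Function('h')(p, q) = -6 (Function('h')(p, q) = Add(-6, 0) = -6)
C = -54 (C = Mul(9, -6) = -54)
Function('t')(B) = 1 (Function('t')(B) = Mul(Mul(2, B), Pow(Mul(2, B), -1)) = Mul(Mul(2, B), Mul(Rational(1, 2), Pow(B, -1))) = 1)
Function('Y')(U) = 0
Mul(Function('Y')(Function('a')(-1)), Add(Function('t')(x), C)) = Mul(0, Add(1, -54)) = Mul(0, -53) = 0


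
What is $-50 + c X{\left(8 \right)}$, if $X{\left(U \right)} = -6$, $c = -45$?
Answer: $220$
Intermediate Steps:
$-50 + c X{\left(8 \right)} = -50 - -270 = -50 + 270 = 220$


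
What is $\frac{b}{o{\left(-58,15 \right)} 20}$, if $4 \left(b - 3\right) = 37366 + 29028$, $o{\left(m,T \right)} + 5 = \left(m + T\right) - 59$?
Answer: $- \frac{33203}{4280} \approx -7.7577$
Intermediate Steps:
$o{\left(m,T \right)} = -64 + T + m$ ($o{\left(m,T \right)} = -5 - \left(59 - T - m\right) = -5 + \left(-59 + T + m\right) = -64 + T + m$)
$b = \frac{33203}{2}$ ($b = 3 + \frac{37366 + 29028}{4} = 3 + \frac{1}{4} \cdot 66394 = 3 + \frac{33197}{2} = \frac{33203}{2} \approx 16602.0$)
$\frac{b}{o{\left(-58,15 \right)} 20} = \frac{33203}{2 \left(-64 + 15 - 58\right) 20} = \frac{33203}{2 \left(\left(-107\right) 20\right)} = \frac{33203}{2 \left(-2140\right)} = \frac{33203}{2} \left(- \frac{1}{2140}\right) = - \frac{33203}{4280}$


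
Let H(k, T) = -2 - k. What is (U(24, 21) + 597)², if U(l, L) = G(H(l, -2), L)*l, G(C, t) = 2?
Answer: 416025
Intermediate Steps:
U(l, L) = 2*l
(U(24, 21) + 597)² = (2*24 + 597)² = (48 + 597)² = 645² = 416025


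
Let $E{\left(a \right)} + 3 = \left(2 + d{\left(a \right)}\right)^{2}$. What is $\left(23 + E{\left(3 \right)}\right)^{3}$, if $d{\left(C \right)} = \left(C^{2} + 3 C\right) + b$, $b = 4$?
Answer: $211708736$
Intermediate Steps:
$d{\left(C \right)} = 4 + C^{2} + 3 C$ ($d{\left(C \right)} = \left(C^{2} + 3 C\right) + 4 = 4 + C^{2} + 3 C$)
$E{\left(a \right)} = -3 + \left(6 + a^{2} + 3 a\right)^{2}$ ($E{\left(a \right)} = -3 + \left(2 + \left(4 + a^{2} + 3 a\right)\right)^{2} = -3 + \left(6 + a^{2} + 3 a\right)^{2}$)
$\left(23 + E{\left(3 \right)}\right)^{3} = \left(23 - \left(3 - \left(6 + 3^{2} + 3 \cdot 3\right)^{2}\right)\right)^{3} = \left(23 - \left(3 - \left(6 + 9 + 9\right)^{2}\right)\right)^{3} = \left(23 - \left(3 - 24^{2}\right)\right)^{3} = \left(23 + \left(-3 + 576\right)\right)^{3} = \left(23 + 573\right)^{3} = 596^{3} = 211708736$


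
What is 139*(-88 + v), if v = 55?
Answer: -4587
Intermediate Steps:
139*(-88 + v) = 139*(-88 + 55) = 139*(-33) = -4587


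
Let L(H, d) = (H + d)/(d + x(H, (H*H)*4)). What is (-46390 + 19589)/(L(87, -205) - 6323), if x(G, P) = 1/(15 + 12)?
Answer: 74158367/17494148 ≈ 4.2390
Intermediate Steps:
x(G, P) = 1/27
L(H, d) = (H + d)/(1/27 + d) (L(H, d) = (H + d)/(d + 1/27) = (H + d)/(1/27 + d))
(-46390 + 19589)/(L(87, -205) - 6323) = (-46390 + 19589)/(27*(87 - 205)/(1 + 27*(-205)) - 6323) = -26801/(27*(-118)/(1 - 5535) - 6323) = -26801/(27*(-118)/(-5534) - 6323) = -26801/(27*(-1/5534)*(-118) - 6323) = -26801/(1593/2767 - 6323) = -26801/(-17494148/2767) = -26801*(-2767/17494148) = 74158367/17494148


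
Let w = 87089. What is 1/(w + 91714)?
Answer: 1/178803 ≈ 5.5927e-6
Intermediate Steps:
1/(w + 91714) = 1/(87089 + 91714) = 1/178803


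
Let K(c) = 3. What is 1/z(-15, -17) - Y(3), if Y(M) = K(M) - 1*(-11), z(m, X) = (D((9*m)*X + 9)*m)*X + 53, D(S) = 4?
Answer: -15021/1073 ≈ -13.999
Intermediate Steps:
z(m, X) = 53 + 4*X*m (z(m, X) = (4*m)*X + 53 = 4*X*m + 53 = 53 + 4*X*m)
Y(M) = 14 (Y(M) = 3 - 1*(-11) = 3 + 11 = 14)
1/z(-15, -17) - Y(3) = 1/(53 + 4*(-17)*(-15)) - 1*14 = 1/(53 + 1020) - 14 = 1/1073 - 14 = -15021/1073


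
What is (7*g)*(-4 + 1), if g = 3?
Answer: -63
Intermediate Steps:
(7*g)*(-4 + 1) = (7*3)*(-4 + 1) = 21*(-3) = -63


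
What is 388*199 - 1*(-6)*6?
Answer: 77248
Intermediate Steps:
388*199 - 1*(-6)*6 = 77212 + 6*6 = 77212 + 36 = 77248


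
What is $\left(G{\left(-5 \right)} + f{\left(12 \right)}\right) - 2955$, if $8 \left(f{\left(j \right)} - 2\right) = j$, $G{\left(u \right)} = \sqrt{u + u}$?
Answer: $- \frac{5903}{2} + i \sqrt{10} \approx -2951.5 + 3.1623 i$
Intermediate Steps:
$G{\left(u \right)} = \sqrt{2} \sqrt{u}$ ($G{\left(u \right)} = \sqrt{2 u} = \sqrt{2} \sqrt{u}$)
$f{\left(j \right)} = 2 + \frac{j}{8}$
$\left(G{\left(-5 \right)} + f{\left(12 \right)}\right) - 2955 = \left(\sqrt{2} \sqrt{-5} + \left(2 + \frac{1}{8} \cdot 12\right)\right) - 2955 = \left(\sqrt{2} i \sqrt{5} + \left(2 + \frac{3}{2}\right)\right) - 2955 = \left(i \sqrt{10} + \frac{7}{2}\right) - 2955 = \left(\frac{7}{2} + i \sqrt{10}\right) - 2955 = - \frac{5903}{2} + i \sqrt{10}$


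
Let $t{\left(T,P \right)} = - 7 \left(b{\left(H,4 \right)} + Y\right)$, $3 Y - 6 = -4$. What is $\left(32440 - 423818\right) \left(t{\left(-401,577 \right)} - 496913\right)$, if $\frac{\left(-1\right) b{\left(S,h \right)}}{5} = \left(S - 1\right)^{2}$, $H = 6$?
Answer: $\frac{582420560384}{3} \approx 1.9414 \cdot 10^{11}$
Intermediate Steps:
$Y = \frac{2}{3}$ ($Y = 2 + \frac{1}{3} \left(-4\right) = 2 - \frac{4}{3} = \frac{2}{3} \approx 0.66667$)
$b{\left(S,h \right)} = - 5 \left(-1 + S\right)^{2}$ ($b{\left(S,h \right)} = - 5 \left(S - 1\right)^{2} = - 5 \left(-1 + S\right)^{2}$)
$t{\left(T,P \right)} = \frac{2611}{3}$ ($t{\left(T,P \right)} = - 7 \left(- 5 \left(-1 + 6\right)^{2} + \frac{2}{3}\right) = - 7 \left(- 5 \cdot 5^{2} + \frac{2}{3}\right) = - 7 \left(\left(-5\right) 25 + \frac{2}{3}\right) = - 7 \left(-125 + \frac{2}{3}\right) = \left(-7\right) \left(- \frac{373}{3}\right) = \frac{2611}{3}$)
$\left(32440 - 423818\right) \left(t{\left(-401,577 \right)} - 496913\right) = \left(32440 - 423818\right) \left(\frac{2611}{3} - 496913\right) = \left(-391378\right) \left(- \frac{1488128}{3}\right) = \frac{582420560384}{3}$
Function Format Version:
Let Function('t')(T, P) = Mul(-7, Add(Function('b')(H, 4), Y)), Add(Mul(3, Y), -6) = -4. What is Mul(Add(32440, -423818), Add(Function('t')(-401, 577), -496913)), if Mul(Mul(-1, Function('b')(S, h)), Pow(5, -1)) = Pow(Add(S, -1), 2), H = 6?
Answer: Rational(582420560384, 3) ≈ 1.9414e+11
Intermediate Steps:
Y = Rational(2, 3) (Y = Add(2, Mul(Rational(1, 3), -4)) = Add(2, Rational(-4, 3)) = Rational(2, 3) ≈ 0.66667)
Function('b')(S, h) = Mul(-5, Pow(Add(-1, S), 2)) (Function('b')(S, h) = Mul(-5, Pow(Add(S, -1), 2)) = Mul(-5, Pow(Add(-1, S), 2)))
Function('t')(T, P) = Rational(2611, 3) (Function('t')(T, P) = Mul(-7, Add(Mul(-5, Pow(Add(-1, 6), 2)), Rational(2, 3))) = Mul(-7, Add(Mul(-5, Pow(5, 2)), Rational(2, 3))) = Mul(-7, Add(Mul(-5, 25), Rational(2, 3))) = Mul(-7, Add(-125, Rational(2, 3))) = Mul(-7, Rational(-373, 3)) = Rational(2611, 3))
Mul(Add(32440, -423818), Add(Function('t')(-401, 577), -496913)) = Mul(Add(32440, -423818), Add(Rational(2611, 3), -496913)) = Mul(-391378, Rational(-1488128, 3)) = Rational(582420560384, 3)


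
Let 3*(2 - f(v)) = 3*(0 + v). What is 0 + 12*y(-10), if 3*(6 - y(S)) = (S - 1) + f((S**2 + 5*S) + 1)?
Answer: 312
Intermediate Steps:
f(v) = 2 - v (f(v) = 2 - (0 + v) = 2 - v)
y(S) = 6 + S**2/3 + 4*S/3 (y(S) = 6 - ((S - 1) + (2 - ((S**2 + 5*S) + 1)))/3 = 6 - ((-1 + S) + (2 - (1 + S**2 + 5*S)))/3 = 6 - ((-1 + S) + (2 + (-1 - S**2 - 5*S)))/3 = 6 - ((-1 + S) + (1 - S**2 - 5*S))/3 = 6 - (-S**2 - 4*S)/3 = 6 + (S**2/3 + 4*S/3) = 6 + S**2/3 + 4*S/3)
0 + 12*y(-10) = 0 + 12*(6 + (1/3)*(-10)**2 + (4/3)*(-10)) = 0 + 12*(6 + (1/3)*100 - 40/3) = 0 + 12*(6 + 100/3 - 40/3) = 0 + 12*26 = 0 + 312 = 312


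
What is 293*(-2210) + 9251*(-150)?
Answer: -2035180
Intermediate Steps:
293*(-2210) + 9251*(-150) = -647530 - 1387650 = -2035180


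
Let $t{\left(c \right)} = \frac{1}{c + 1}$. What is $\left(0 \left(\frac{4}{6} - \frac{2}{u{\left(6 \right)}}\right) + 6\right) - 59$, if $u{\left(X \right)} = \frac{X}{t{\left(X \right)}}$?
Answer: $-53$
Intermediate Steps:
$t{\left(c \right)} = \frac{1}{1 + c}$
$u{\left(X \right)} = X \left(1 + X\right)$ ($u{\left(X \right)} = \frac{X}{\frac{1}{1 + X}} = X \left(1 + X\right)$)
$\left(0 \left(\frac{4}{6} - \frac{2}{u{\left(6 \right)}}\right) + 6\right) - 59 = \left(0 \left(\frac{4}{6} - \frac{2}{6 \left(1 + 6\right)}\right) + 6\right) - 59 = \left(0 \left(4 \cdot \frac{1}{6} - \frac{2}{6 \cdot 7}\right) + 6\right) - 59 = \left(0 \left(\frac{2}{3} - \frac{2}{42}\right) + 6\right) - 59 = \left(0 \left(\frac{2}{3} - \frac{1}{21}\right) + 6\right) - 59 = \left(0 \cdot \frac{13}{21} + 6\right) - 59 = \left(0 + 6\right) - 59 = 6 - 59 = -53$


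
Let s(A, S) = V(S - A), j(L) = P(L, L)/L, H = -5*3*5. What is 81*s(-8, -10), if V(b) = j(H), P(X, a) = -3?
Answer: 81/25 ≈ 3.2400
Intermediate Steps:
H = -75 (H = -15*5 = -75)
j(L) = -3/L
V(b) = 1/25 (V(b) = -3/(-75) = -3*(-1/75) = 1/25)
s(A, S) = 1/25
81*s(-8, -10) = 81*(1/25) = 81/25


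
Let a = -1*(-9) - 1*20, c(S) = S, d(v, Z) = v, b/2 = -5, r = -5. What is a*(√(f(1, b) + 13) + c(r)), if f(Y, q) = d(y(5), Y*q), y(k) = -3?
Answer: 55 - 11*√10 ≈ 20.215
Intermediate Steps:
b = -10 (b = 2*(-5) = -10)
f(Y, q) = -3
a = -11 (a = 9 - 20 = -11)
a*(√(f(1, b) + 13) + c(r)) = -11*(√(-3 + 13) - 5) = -11*(√10 - 5) = -11*(-5 + √10) = 55 - 11*√10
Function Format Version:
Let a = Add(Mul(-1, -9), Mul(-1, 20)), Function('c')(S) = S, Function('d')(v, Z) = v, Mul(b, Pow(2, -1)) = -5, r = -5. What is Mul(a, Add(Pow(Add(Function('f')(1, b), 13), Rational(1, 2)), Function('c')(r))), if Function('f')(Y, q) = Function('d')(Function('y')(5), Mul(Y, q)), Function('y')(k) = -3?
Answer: Add(55, Mul(-11, Pow(10, Rational(1, 2)))) ≈ 20.215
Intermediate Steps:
b = -10 (b = Mul(2, -5) = -10)
Function('f')(Y, q) = -3
a = -11 (a = Add(9, -20) = -11)
Mul(a, Add(Pow(Add(Function('f')(1, b), 13), Rational(1, 2)), Function('c')(r))) = Mul(-11, Add(Pow(Add(-3, 13), Rational(1, 2)), -5)) = Mul(-11, Add(Pow(10, Rational(1, 2)), -5)) = Mul(-11, Add(-5, Pow(10, Rational(1, 2)))) = Add(55, Mul(-11, Pow(10, Rational(1, 2))))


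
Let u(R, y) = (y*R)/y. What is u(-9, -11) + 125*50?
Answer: 6241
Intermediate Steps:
u(R, y) = R (u(R, y) = (R*y)/y = R)
u(-9, -11) + 125*50 = -9 + 125*50 = -9 + 6250 = 6241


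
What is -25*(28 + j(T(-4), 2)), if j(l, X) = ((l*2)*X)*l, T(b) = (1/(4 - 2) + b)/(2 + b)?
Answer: -4025/4 ≈ -1006.3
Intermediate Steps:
T(b) = (1/2 + b)/(2 + b)
j(l, X) = 2*X*l**2 (j(l, X) = ((2*l)*X)*l = (2*X*l)*l = 2*X*l**2)
-25*(28 + j(T(-4), 2)) = -25*(28 + 2*2*((1/2 - 4)/(2 - 4))**2) = -25*(28 + 2*2*(-7/2/(-2))**2) = -25*(28 + 2*2*(-1/2*(-7/2))**2) = -25*(28 + 2*2*(7/4)**2) = -25*(28 + 2*2*(49/16)) = -25*(28 + 49/4) = -25*161/4 = -4025/4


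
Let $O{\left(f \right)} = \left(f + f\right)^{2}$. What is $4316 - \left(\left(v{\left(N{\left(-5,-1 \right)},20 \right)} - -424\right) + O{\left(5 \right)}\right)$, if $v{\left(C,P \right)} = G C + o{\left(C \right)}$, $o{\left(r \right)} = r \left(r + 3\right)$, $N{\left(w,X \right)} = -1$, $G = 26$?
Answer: $3820$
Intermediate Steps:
$O{\left(f \right)} = 4 f^{2}$ ($O{\left(f \right)} = \left(2 f\right)^{2} = 4 f^{2}$)
$o{\left(r \right)} = r \left(3 + r\right)$
$v{\left(C,P \right)} = 26 C + C \left(3 + C\right)$
$4316 - \left(\left(v{\left(N{\left(-5,-1 \right)},20 \right)} - -424\right) + O{\left(5 \right)}\right) = 4316 - \left(\left(- (29 - 1) - -424\right) + 4 \cdot 5^{2}\right) = 4316 - \left(\left(\left(-1\right) 28 + 424\right) + 4 \cdot 25\right) = 4316 - \left(\left(-28 + 424\right) + 100\right) = 4316 - \left(396 + 100\right) = 4316 - 496 = 3820$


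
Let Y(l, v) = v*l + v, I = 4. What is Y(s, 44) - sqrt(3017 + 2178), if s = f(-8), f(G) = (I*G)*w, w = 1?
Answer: -1364 - sqrt(5195) ≈ -1436.1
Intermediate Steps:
f(G) = 4*G (f(G) = (4*G)*1 = 4*G)
s = -32 (s = 4*(-8) = -32)
Y(l, v) = v + l*v (Y(l, v) = l*v + v = v + l*v)
Y(s, 44) - sqrt(3017 + 2178) = 44*(1 - 32) - sqrt(3017 + 2178) = 44*(-31) - sqrt(5195) = -1364 - sqrt(5195)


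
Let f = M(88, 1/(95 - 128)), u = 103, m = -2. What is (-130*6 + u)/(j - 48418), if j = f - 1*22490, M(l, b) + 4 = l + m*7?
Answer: 677/70838 ≈ 0.0095570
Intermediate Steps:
M(l, b) = -18 + l (M(l, b) = -4 + (l - 2*7) = -4 + (l - 14) = -4 + (-14 + l) = -18 + l)
f = 70 (f = -18 + 88 = 70)
j = -22420 (j = 70 - 1*22490 = 70 - 22490 = -22420)
(-130*6 + u)/(j - 48418) = (-130*6 + 103)/(-22420 - 48418) = (-780 + 103)/(-70838) = -677*(-1/70838) = 677/70838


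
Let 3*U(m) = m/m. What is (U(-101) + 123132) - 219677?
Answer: -289634/3 ≈ -96545.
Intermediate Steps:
U(m) = ⅓ (U(m) = (m/m)/3 = (⅓)*1 = ⅓)
(U(-101) + 123132) - 219677 = (⅓ + 123132) - 219677 = 369397/3 - 219677 = -289634/3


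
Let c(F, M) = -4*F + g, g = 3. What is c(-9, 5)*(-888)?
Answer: -34632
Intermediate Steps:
c(F, M) = 3 - 4*F (c(F, M) = -4*F + 3 = 3 - 4*F)
c(-9, 5)*(-888) = (3 - 4*(-9))*(-888) = (3 + 36)*(-888) = 39*(-888) = -34632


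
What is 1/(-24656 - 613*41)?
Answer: -1/49789 ≈ -2.0085e-5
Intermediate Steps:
1/(-24656 - 613*41) = 1/(-24656 - 25133) = 1/(-49789) = -1/49789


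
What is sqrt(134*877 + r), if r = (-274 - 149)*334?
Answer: 2*I*sqrt(5941) ≈ 154.16*I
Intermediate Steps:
r = -141282 (r = -423*334 = -141282)
sqrt(134*877 + r) = sqrt(134*877 - 141282) = sqrt(117518 - 141282) = sqrt(-23764) = 2*I*sqrt(5941)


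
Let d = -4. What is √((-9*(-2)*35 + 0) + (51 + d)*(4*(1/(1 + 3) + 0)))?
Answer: √677 ≈ 26.019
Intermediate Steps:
√((-9*(-2)*35 + 0) + (51 + d)*(4*(1/(1 + 3) + 0))) = √((-9*(-2)*35 + 0) + (51 - 4)*(4*(1/(1 + 3) + 0))) = √((18*35 + 0) + 47*(4*(1/4 + 0))) = √((630 + 0) + 47*(4*(¼ + 0))) = √(630 + 47*(4*(¼))) = √(630 + 47*1) = √(630 + 47) = √677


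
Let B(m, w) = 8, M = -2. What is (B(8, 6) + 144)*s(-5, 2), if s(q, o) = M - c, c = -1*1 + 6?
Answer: -1064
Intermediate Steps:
c = 5 (c = -1 + 6 = 5)
s(q, o) = -7 (s(q, o) = -2 - 1*5 = -2 - 5 = -7)
(B(8, 6) + 144)*s(-5, 2) = (8 + 144)*(-7) = 152*(-7) = -1064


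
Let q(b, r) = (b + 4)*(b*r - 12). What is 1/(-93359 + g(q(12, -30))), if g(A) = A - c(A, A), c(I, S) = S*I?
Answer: -1/35525615 ≈ -2.8149e-8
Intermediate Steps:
c(I, S) = I*S
q(b, r) = (-12 + b*r)*(4 + b) (q(b, r) = (4 + b)*(-12 + b*r) = (-12 + b*r)*(4 + b))
g(A) = A - A² (g(A) = A - A*A = A - A²)
1/(-93359 + g(q(12, -30))) = 1/(-93359 + (-48 - 12*12 - 30*12² + 4*12*(-30))*(1 - (-48 - 12*12 - 30*12² + 4*12*(-30)))) = 1/(-93359 + (-48 - 144 - 30*144 - 1440)*(1 - (-48 - 144 - 30*144 - 1440))) = 1/(-93359 + (-48 - 144 - 4320 - 1440)*(1 - (-48 - 144 - 4320 - 1440))) = 1/(-93359 - 5952*(1 - 1*(-5952))) = 1/(-93359 - 5952*(1 + 5952)) = 1/(-93359 - 5952*5953) = 1/(-93359 - 35432256) = 1/(-35525615) = -1/35525615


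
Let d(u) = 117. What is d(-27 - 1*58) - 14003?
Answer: -13886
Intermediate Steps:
d(-27 - 1*58) - 14003 = 117 - 14003 = -13886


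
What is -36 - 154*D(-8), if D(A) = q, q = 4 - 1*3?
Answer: -190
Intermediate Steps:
q = 1 (q = 4 - 3 = 1)
D(A) = 1
-36 - 154*D(-8) = -36 - 154*1 = -36 - 154 = -190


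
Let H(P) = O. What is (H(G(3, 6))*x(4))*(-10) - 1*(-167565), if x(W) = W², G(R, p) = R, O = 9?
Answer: 166125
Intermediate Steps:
H(P) = 9
(H(G(3, 6))*x(4))*(-10) - 1*(-167565) = (9*4²)*(-10) - 1*(-167565) = (9*16)*(-10) + 167565 = 144*(-10) + 167565 = -1440 + 167565 = 166125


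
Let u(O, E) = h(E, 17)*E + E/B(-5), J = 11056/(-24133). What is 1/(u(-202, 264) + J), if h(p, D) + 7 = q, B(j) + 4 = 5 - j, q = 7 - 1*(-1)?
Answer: 24133/7421908 ≈ 0.0032516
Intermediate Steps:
q = 8 (q = 7 + 1 = 8)
B(j) = 1 - j (B(j) = -4 + (5 - j) = 1 - j)
h(p, D) = 1 (h(p, D) = -7 + 8 = 1)
J = -11056/24133 (J = 11056*(-1/24133) = -11056/24133 ≈ -0.45813)
u(O, E) = 7*E/6 (u(O, E) = 1*E + E/(1 - 1*(-5)) = E + E/(1 + 5) = E + E/6 = 7*E/6)
1/(u(-202, 264) + J) = 1/((7/6)*264 - 11056/24133) = 1/(308 - 11056/24133) = 1/(7421908/24133) = 24133/7421908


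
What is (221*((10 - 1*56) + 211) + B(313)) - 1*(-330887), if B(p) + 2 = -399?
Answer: 366951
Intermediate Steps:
B(p) = -401 (B(p) = -2 - 399 = -401)
(221*((10 - 1*56) + 211) + B(313)) - 1*(-330887) = (221*((10 - 1*56) + 211) - 401) - 1*(-330887) = (221*((10 - 56) + 211) - 401) + 330887 = (221*(-46 + 211) - 401) + 330887 = (221*165 - 401) + 330887 = (36465 - 401) + 330887 = 36064 + 330887 = 366951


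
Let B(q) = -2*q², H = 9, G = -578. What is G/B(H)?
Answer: 289/81 ≈ 3.5679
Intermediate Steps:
G/B(H) = -578/((-2*9²)) = -578/((-2*81)) = -578/(-162) = -578*(-1/162) = 289/81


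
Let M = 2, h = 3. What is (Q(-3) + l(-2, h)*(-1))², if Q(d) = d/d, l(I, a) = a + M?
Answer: 16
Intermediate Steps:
l(I, a) = 2 + a (l(I, a) = a + 2 = 2 + a)
Q(d) = 1
(Q(-3) + l(-2, h)*(-1))² = (1 + (2 + 3)*(-1))² = (1 + 5*(-1))² = (1 - 5)² = (-4)² = 16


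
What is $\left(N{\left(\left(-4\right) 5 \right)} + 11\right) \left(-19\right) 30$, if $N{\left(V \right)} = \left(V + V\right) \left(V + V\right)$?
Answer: $-918270$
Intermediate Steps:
$N{\left(V \right)} = 4 V^{2}$ ($N{\left(V \right)} = 2 V 2 V = 4 V^{2}$)
$\left(N{\left(\left(-4\right) 5 \right)} + 11\right) \left(-19\right) 30 = \left(4 \left(\left(-4\right) 5\right)^{2} + 11\right) \left(-19\right) 30 = \left(4 \left(-20\right)^{2} + 11\right) \left(-19\right) 30 = \left(4 \cdot 400 + 11\right) \left(-19\right) 30 = \left(1600 + 11\right) \left(-19\right) 30 = 1611 \left(-19\right) 30 = \left(-30609\right) 30 = -918270$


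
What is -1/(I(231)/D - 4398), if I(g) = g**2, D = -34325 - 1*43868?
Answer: 78193/343946175 ≈ 0.00022734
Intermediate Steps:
D = -78193 (D = -34325 - 43868 = -78193)
-1/(I(231)/D - 4398) = -1/(231**2/(-78193) - 4398) = -1/(53361*(-1/78193) - 4398) = -1/(-53361/78193 - 4398) = -1/(-343946175/78193) = -1*(-78193/343946175) = 78193/343946175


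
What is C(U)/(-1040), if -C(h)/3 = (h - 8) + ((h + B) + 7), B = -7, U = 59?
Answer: 33/104 ≈ 0.31731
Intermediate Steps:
C(h) = 24 - 6*h (C(h) = -3*((h - 8) + ((h - 7) + 7)) = -3*((-8 + h) + ((-7 + h) + 7)) = -3*((-8 + h) + h) = -3*(-8 + 2*h) = 24 - 6*h)
C(U)/(-1040) = (24 - 6*59)/(-1040) = (24 - 354)*(-1/1040) = -330*(-1/1040) = 33/104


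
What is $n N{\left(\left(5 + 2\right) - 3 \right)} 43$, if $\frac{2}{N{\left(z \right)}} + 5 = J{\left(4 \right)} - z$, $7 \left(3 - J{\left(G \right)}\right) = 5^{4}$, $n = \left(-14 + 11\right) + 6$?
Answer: $- \frac{1806}{667} \approx -2.7076$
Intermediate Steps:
$n = 3$ ($n = -3 + 6 = 3$)
$J{\left(G \right)} = - \frac{604}{7}$ ($J{\left(G \right)} = 3 - \frac{5^{4}}{7} = 3 - \frac{625}{7} = - \frac{604}{7}$)
$N{\left(z \right)} = \frac{2}{- \frac{639}{7} - z}$ ($N{\left(z \right)} = \frac{2}{-5 - \left(\frac{604}{7} + z\right)} = \frac{2}{- \frac{639}{7} - z}$)
$n N{\left(\left(5 + 2\right) - 3 \right)} 43 = 3 \left(- \frac{14}{639 + 7 \left(\left(5 + 2\right) - 3\right)}\right) 43 = 3 \left(- \frac{14}{639 + 7 \left(7 - 3\right)}\right) 43 = 3 \left(- \frac{14}{639 + 7 \cdot 4}\right) 43 = 3 \left(- \frac{14}{639 + 28}\right) 43 = 3 \left(- \frac{14}{667}\right) 43 = \left(- \frac{42}{667}\right) 43 = - \frac{1806}{667}$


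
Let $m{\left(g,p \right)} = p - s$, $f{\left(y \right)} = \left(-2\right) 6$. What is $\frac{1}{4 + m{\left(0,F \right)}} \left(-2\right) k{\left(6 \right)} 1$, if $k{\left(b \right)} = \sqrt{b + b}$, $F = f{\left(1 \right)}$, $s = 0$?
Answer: $\frac{\sqrt{3}}{2} \approx 0.86602$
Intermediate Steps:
$f{\left(y \right)} = -12$
$F = -12$
$m{\left(g,p \right)} = p$ ($m{\left(g,p \right)} = p - 0 = p + 0 = p$)
$k{\left(b \right)} = \sqrt{2} \sqrt{b}$ ($k{\left(b \right)} = \sqrt{2 b} = \sqrt{2} \sqrt{b}$)
$\frac{1}{4 + m{\left(0,F \right)}} \left(-2\right) k{\left(6 \right)} 1 = \frac{1}{4 - 12} \left(-2\right) \sqrt{2} \sqrt{6} \cdot 1 = \frac{1}{-8} \left(-2\right) 2 \sqrt{3} \cdot 1 = \left(- \frac{1}{8}\right) \left(-2\right) 2 \sqrt{3} = \frac{2 \sqrt{3}}{4} = \frac{\sqrt{3}}{2}$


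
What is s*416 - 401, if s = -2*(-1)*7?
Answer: 5423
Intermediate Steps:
s = 14 (s = 2*7 = 14)
s*416 - 401 = 14*416 - 401 = 5824 - 401 = 5423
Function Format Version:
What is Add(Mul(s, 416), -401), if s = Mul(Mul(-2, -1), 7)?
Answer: 5423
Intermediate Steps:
s = 14 (s = Mul(2, 7) = 14)
Add(Mul(s, 416), -401) = Add(Mul(14, 416), -401) = Add(5824, -401) = 5423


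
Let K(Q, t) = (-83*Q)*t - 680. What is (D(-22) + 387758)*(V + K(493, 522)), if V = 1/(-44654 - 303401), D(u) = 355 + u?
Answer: -2885298758438364081/348055 ≈ -8.2898e+12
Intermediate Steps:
K(Q, t) = -680 - 83*Q*t (K(Q, t) = -83*Q*t - 680 = -680 - 83*Q*t)
V = -1/348055 (V = 1/(-348055) = -1/348055 ≈ -2.8731e-6)
(D(-22) + 387758)*(V + K(493, 522)) = ((355 - 22) + 387758)*(-1/348055 + (-680 - 83*493*522)) = (333 + 387758)*(-1/348055 + (-680 - 21359718)) = 388091*(-1/348055 - 21360398) = 388091*(-7434593325891/348055) = -2885298758438364081/348055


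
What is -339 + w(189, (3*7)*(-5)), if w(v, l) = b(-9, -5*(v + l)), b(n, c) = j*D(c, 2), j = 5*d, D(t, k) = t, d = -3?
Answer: 5961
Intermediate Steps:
j = -15 (j = 5*(-3) = -15)
b(n, c) = -15*c
w(v, l) = 75*l + 75*v (w(v, l) = -(-75)*(v + l) = -(-75)*(l + v) = -15*(-5*l - 5*v) = 75*l + 75*v)
-339 + w(189, (3*7)*(-5)) = -339 + (75*((3*7)*(-5)) + 75*189) = -339 + (75*(21*(-5)) + 14175) = -339 + (75*(-105) + 14175) = -339 + (-7875 + 14175) = -339 + 6300 = 5961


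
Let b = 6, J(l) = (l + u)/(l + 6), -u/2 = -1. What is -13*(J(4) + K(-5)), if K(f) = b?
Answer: -429/5 ≈ -85.800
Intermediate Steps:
u = 2 (u = -2*(-1) = 2)
J(l) = (2 + l)/(6 + l) (J(l) = (l + 2)/(l + 6) = (2 + l)/(6 + l))
K(f) = 6
-13*(J(4) + K(-5)) = -13*((2 + 4)/(6 + 4) + 6) = -13*(6/10 + 6) = -13*((⅒)*6 + 6) = -13*(⅗ + 6) = -13*33/5 = -429/5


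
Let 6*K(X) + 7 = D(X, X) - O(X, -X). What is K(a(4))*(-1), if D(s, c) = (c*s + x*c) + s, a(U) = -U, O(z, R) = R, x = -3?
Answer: -13/6 ≈ -2.1667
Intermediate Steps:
D(s, c) = s - 3*c + c*s (D(s, c) = (c*s - 3*c) + s = (-3*c + c*s) + s = s - 3*c + c*s)
K(X) = -7/6 - X/6 + X**2/6 (K(X) = -7/6 + ((X - 3*X + X*X) - (-1)*X)/6 = -7/6 + ((X - 3*X + X**2) + X)/6 = -7/6 + ((X**2 - 2*X) + X)/6 = -7/6 + (X**2 - X)/6 = -7/6 + (-X/6 + X**2/6) = -7/6 - X/6 + X**2/6)
K(a(4))*(-1) = (-7/6 - (-1)*4/6 + (-1*4)**2/6)*(-1) = (-7/6 - 1/6*(-4) + (1/6)*(-4)**2)*(-1) = (-7/6 + 2/3 + (1/6)*16)*(-1) = (-7/6 + 2/3 + 8/3)*(-1) = (13/6)*(-1) = -13/6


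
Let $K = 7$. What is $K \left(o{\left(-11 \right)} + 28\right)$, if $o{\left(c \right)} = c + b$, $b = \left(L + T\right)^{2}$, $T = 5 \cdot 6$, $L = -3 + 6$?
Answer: $7742$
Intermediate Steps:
$L = 3$
$T = 30$
$b = 1089$ ($b = \left(3 + 30\right)^{2} = 33^{2} = 1089$)
$o{\left(c \right)} = 1089 + c$ ($o{\left(c \right)} = c + 1089 = 1089 + c$)
$K \left(o{\left(-11 \right)} + 28\right) = 7 \left(\left(1089 - 11\right) + 28\right) = 7 \left(1078 + 28\right) = 7 \cdot 1106 = 7742$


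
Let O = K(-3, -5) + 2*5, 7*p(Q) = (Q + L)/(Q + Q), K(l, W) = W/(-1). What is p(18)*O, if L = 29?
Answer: 235/84 ≈ 2.7976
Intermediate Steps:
K(l, W) = -W (K(l, W) = W*(-1) = -W)
p(Q) = (29 + Q)/(14*Q) (p(Q) = ((Q + 29)/(Q + Q))/7 = ((29 + Q)/((2*Q)))/7 = ((29 + Q)*(1/(2*Q)))/7 = ((29 + Q)/(2*Q))/7 = (29 + Q)/(14*Q))
O = 15 (O = -1*(-5) + 2*5 = 5 + 10 = 15)
p(18)*O = ((1/14)*(29 + 18)/18)*15 = ((1/14)*(1/18)*47)*15 = (47/252)*15 = 235/84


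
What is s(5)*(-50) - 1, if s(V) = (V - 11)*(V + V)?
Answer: 2999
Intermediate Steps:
s(V) = 2*V*(-11 + V) (s(V) = (-11 + V)*(2*V) = 2*V*(-11 + V))
s(5)*(-50) - 1 = (2*5*(-11 + 5))*(-50) - 1 = (2*5*(-6))*(-50) - 1 = -60*(-50) - 1 = 3000 - 1 = 2999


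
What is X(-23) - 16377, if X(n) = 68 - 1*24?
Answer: -16333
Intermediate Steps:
X(n) = 44 (X(n) = 68 - 24 = 44)
X(-23) - 16377 = 44 - 16377 = -16333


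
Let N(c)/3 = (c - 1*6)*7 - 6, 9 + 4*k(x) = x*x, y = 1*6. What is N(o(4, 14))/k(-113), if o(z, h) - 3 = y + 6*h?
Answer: 1809/3190 ≈ 0.56708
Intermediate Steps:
y = 6
k(x) = -9/4 + x²/4 (k(x) = -9/4 + (x*x)/4 = -9/4 + x²/4)
o(z, h) = 9 + 6*h (o(z, h) = 3 + (6 + 6*h) = 9 + 6*h)
N(c) = -144 + 21*c (N(c) = 3*((c - 1*6)*7 - 6) = 3*((c - 6)*7 - 6) = 3*((-6 + c)*7 - 6) = 3*((-42 + 7*c) - 6) = 3*(-48 + 7*c) = -144 + 21*c)
N(o(4, 14))/k(-113) = (-144 + 21*(9 + 6*14))/(-9/4 + (¼)*(-113)²) = (-144 + 21*(9 + 84))/(-9/4 + (¼)*12769) = (-144 + 21*93)/(-9/4 + 12769/4) = (-144 + 1953)/3190 = 1809*(1/3190) = 1809/3190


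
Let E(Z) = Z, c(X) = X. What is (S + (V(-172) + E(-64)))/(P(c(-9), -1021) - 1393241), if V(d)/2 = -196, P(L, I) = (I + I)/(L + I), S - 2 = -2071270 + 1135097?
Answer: 160787635/239172698 ≈ 0.67227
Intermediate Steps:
S = -936171 (S = 2 + (-2071270 + 1135097) = 2 - 936173 = -936171)
P(L, I) = 2*I/(I + L) (P(L, I) = (2*I)/(I + L) = 2*I/(I + L))
V(d) = -392 (V(d) = 2*(-196) = -392)
(S + (V(-172) + E(-64)))/(P(c(-9), -1021) - 1393241) = (-936171 + (-392 - 64))/(2*(-1021)/(-1021 - 9) - 1393241) = (-936171 - 456)/(2*(-1021)/(-1030) - 1393241) = -936627/(2*(-1021)*(-1/1030) - 1393241) = -936627/(1021/515 - 1393241) = -936627/(-717518094/515) = -936627*(-515/717518094) = 160787635/239172698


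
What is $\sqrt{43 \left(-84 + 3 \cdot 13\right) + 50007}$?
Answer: $2 \sqrt{12018} \approx 219.25$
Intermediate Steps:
$\sqrt{43 \left(-84 + 3 \cdot 13\right) + 50007} = \sqrt{43 \left(-84 + 39\right) + 50007} = \sqrt{43 \left(-45\right) + 50007} = \sqrt{-1935 + 50007} = \sqrt{48072} = 2 \sqrt{12018}$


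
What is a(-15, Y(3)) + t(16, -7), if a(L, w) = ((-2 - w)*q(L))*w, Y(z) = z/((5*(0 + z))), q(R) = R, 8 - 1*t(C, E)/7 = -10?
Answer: 663/5 ≈ 132.60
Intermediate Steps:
t(C, E) = 126 (t(C, E) = 56 - 7*(-10) = 56 + 70 = 126)
Y(z) = ⅕ (Y(z) = z/((5*z)) = z*(1/(5*z)) = ⅕)
a(L, w) = L*w*(-2 - w) (a(L, w) = ((-2 - w)*L)*w = (L*(-2 - w))*w = L*w*(-2 - w))
a(-15, Y(3)) + t(16, -7) = -1*(-15)*⅕*(2 + ⅕) + 126 = -1*(-15)*⅕*11/5 + 126 = 33/5 + 126 = 663/5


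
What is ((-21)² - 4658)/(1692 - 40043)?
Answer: 4217/38351 ≈ 0.10996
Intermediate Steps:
((-21)² - 4658)/(1692 - 40043) = (441 - 4658)/(-38351) = -4217*(-1/38351) = 4217/38351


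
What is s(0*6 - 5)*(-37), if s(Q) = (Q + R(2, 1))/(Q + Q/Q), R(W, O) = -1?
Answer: -111/2 ≈ -55.500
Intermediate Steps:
s(Q) = (-1 + Q)/(1 + Q) (s(Q) = (Q - 1)/(Q + Q/Q) = (-1 + Q)/(Q + 1) = (-1 + Q)/(1 + Q))
s(0*6 - 5)*(-37) = ((-1 + (0*6 - 5))/(1 + (0*6 - 5)))*(-37) = ((-1 + (0 - 5))/(1 + (0 - 5)))*(-37) = ((-1 - 5)/(1 - 5))*(-37) = (-6/(-4))*(-37) = -¼*(-6)*(-37) = (3/2)*(-37) = -111/2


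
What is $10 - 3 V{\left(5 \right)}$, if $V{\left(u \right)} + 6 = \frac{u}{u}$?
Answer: $25$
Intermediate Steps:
$V{\left(u \right)} = -5$ ($V{\left(u \right)} = -6 + \frac{u}{u} = -6 + 1 = -5$)
$10 - 3 V{\left(5 \right)} = 10 - -15 = 10 + 15 = 25$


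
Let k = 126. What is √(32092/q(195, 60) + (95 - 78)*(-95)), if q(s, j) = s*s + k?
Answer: I*√29005015083/4239 ≈ 40.177*I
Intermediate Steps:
q(s, j) = 126 + s² (q(s, j) = s*s + 126 = s² + 126 = 126 + s²)
√(32092/q(195, 60) + (95 - 78)*(-95)) = √(32092/(126 + 195²) + (95 - 78)*(-95)) = √(32092/(126 + 38025) + 17*(-95)) = √(32092/38151 - 1615) = √(-61581773/38151) = I*√29005015083/4239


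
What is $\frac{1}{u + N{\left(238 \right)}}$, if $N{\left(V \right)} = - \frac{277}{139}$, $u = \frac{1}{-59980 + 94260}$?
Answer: $- \frac{4764920}{9495421} \approx -0.50181$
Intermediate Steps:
$u = \frac{1}{34280} \approx 2.9172 \cdot 10^{-5}$
$N{\left(V \right)} = - \frac{277}{139}$ ($N{\left(V \right)} = \left(-277\right) \frac{1}{139} = - \frac{277}{139}$)
$\frac{1}{u + N{\left(238 \right)}} = \frac{1}{\frac{1}{34280} - \frac{277}{139}} = \frac{1}{- \frac{9495421}{4764920}} = - \frac{4764920}{9495421}$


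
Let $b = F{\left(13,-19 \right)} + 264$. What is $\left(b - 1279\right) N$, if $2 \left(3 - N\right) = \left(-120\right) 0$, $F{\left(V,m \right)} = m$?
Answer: $-3102$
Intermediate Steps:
$N = 3$ ($N = 3 - \frac{\left(-120\right) 0}{2} = 3 - 0 = 3 + 0 = 3$)
$b = 245$ ($b = -19 + 264 = 245$)
$\left(b - 1279\right) N = \left(245 - 1279\right) 3 = \left(-1034\right) 3 = -3102$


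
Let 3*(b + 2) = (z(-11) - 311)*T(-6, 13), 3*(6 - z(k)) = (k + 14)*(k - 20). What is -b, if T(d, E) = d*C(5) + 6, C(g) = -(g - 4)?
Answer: 1098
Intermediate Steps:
C(g) = 4 - g (C(g) = -(-4 + g) = 4 - g)
z(k) = 6 - (-20 + k)*(14 + k)/3 (z(k) = 6 - (k + 14)*(k - 20)/3 = 6 - (14 + k)*(-20 + k)/3 = 6 - (-20 + k)*(14 + k)/3)
T(d, E) = 6 - d (T(d, E) = d*(4 - 1*5) + 6 = d*(4 - 5) + 6 = d*(-1) + 6 = -d + 6 = 6 - d)
b = -1098 (b = -2 + (((298/3 + 2*(-11) - 1/3*(-11)**2) - 311)*(6 - 1*(-6)))/3 = -2 + (((298/3 - 22 - 1/3*121) - 311)*(6 + 6))/3 = -2 + (((298/3 - 22 - 121/3) - 311)*12)/3 = -2 + ((37 - 311)*12)/3 = -2 + (-274*12)/3 = -2 + (1/3)*(-3288) = -2 - 1096 = -1098)
-b = -1*(-1098) = 1098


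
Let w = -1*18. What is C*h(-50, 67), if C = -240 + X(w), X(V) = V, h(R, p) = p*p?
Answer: -1158162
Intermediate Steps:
w = -18
h(R, p) = p²
C = -258 (C = -240 - 18 = -258)
C*h(-50, 67) = -258*67² = -258*4489 = -1158162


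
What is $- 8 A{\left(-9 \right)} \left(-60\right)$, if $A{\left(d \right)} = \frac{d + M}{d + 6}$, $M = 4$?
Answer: $800$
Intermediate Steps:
$A{\left(d \right)} = \frac{4 + d}{6 + d}$ ($A{\left(d \right)} = \frac{d + 4}{d + 6} = \frac{4 + d}{6 + d}$)
$- 8 A{\left(-9 \right)} \left(-60\right) = - 8 \frac{4 - 9}{6 - 9} \left(-60\right) = - 8 \frac{1}{-3} \left(-5\right) \left(-60\right) = - 8 \left(\left(- \frac{1}{3}\right) \left(-5\right)\right) \left(-60\right) = \left(-8\right) \frac{5}{3} \left(-60\right) = \left(- \frac{40}{3}\right) \left(-60\right) = 800$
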